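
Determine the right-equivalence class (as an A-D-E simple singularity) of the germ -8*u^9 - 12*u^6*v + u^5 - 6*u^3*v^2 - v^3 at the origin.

E8

The Hessian of f at 0 is [[0, 0], [0, 0]] with rank 0, so corank 2. A Groebner basis of the Jacobian ideal J(f) in C{u,v} is {u^4, u^3*v + v^2/4, u*v^2, v^3}; counting standard monomials gives mu = 8. Corank 2; j^3 = -v^3 is a perfect cube, so E-series; the 5-jet and mu = 8 give E_8.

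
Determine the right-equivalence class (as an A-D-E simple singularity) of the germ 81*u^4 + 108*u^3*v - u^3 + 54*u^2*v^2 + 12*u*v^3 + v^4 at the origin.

E6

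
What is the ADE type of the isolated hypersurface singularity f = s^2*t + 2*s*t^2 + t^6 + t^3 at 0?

The Hessian of f at 0 has rank 0. Corank 2; j^3 = t*(s + t)^2 has shape L^2 M (L != M), so D-series; mu = 7 gives D_7.

D_7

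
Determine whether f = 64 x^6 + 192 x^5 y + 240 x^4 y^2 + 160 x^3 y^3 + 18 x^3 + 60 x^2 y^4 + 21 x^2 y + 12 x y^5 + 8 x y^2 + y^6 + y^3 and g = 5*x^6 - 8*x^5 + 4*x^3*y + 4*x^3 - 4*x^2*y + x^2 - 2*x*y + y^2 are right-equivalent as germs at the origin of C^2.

No.

The Hessian of f at 0 has rank 0. Corank 2; j^3 = (2*x + y)*(3*x + y)^2 has shape L^2 M (L != M), so D-series; mu = 7 gives D_7. The Hessian of g at 0 has rank 1. Corank 1: A-series; mu = 5 gives A_5. f is D_7 but g is A_5, hence not right-equivalent.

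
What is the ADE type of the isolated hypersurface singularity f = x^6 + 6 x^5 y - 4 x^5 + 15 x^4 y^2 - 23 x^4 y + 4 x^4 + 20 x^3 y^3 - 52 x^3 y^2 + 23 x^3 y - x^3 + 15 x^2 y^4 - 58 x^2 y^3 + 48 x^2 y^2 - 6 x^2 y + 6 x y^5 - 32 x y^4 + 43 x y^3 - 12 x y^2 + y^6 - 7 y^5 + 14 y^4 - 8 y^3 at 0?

E_7

The Hessian of f at 0 is [[0, 0], [0, 0]] with rank 0, so corank 2. A Groebner basis of the Jacobian ideal J(f) in C{x,y} is {-3*x^2/5 - 12*x*y/5 + y^4 - y^3/5 - 12*y^2/5, x^3 - 18*x^2/5 - 72*x*y/5 + 34*y^3/5 - 72*y^2/5, x^2*y + x^2 + 4*x*y - 11*y^3/3 + 4*y^2, -x^2/5 + x*y^2 - 4*x*y/5 + 29*y^3/15 - 4*y^2/5}; counting standard monomials gives mu = 7. Corank 2; j^3 = -(x + 2*y)^3 is a perfect cube, so E-series; the 4-jet and mu = 7 give E_7.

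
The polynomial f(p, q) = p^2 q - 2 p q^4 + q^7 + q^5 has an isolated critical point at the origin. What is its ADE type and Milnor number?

The Hessian of f at 0 is [[0, 0], [0, 0]] with rank 0, so corank 2. A Groebner basis of the Jacobian ideal J(f) in C{p,q} is {-p*q + q^4, p*q^2, p^2 + 5*p*q}; counting standard monomials gives mu = 6. Corank 2; j^3 = p^2*q has shape L^2 M (L != M), so D-series; mu = 6 gives D_6.

Type D_6, Milnor number mu = 6.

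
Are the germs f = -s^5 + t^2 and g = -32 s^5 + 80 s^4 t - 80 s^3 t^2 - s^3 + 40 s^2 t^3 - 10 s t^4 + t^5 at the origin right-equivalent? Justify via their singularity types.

No.

The Hessian of f at 0 is [[0, 0], [0, 2]] with rank 1, so corank 1. A Groebner basis of the Jacobian ideal J(f) in C{s,t} is {s^4, t}; counting standard monomials gives mu = 4. Corank 1: A-series; mu = 4 gives A_4. The Hessian of g at 0 is [[0, 0], [0, 0]] with rank 0, so corank 2. A Groebner basis of the Jacobian ideal J(g) in C{s,t} is {t^5, s*t^3 - t^4/8, s^2}; counting standard monomials gives mu = 8. Corank 2; j^3 = -s^3 is a perfect cube, so E-series; the 5-jet and mu = 8 give E_8. f is A_4 but g is E_8, hence not right-equivalent.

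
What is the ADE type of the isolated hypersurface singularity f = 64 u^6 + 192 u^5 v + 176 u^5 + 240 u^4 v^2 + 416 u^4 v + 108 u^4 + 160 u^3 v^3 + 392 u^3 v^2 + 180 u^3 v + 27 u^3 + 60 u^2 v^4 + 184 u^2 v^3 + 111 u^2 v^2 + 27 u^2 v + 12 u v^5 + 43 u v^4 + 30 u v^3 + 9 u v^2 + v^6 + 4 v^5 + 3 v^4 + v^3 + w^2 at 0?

E_8

The Hessian of f at 0 is [[0, 0, 0], [0, 0, 0], [0, 0, 2]] with rank 1, so corank 2. A Groebner basis of the Jacobian ideal J(f) in C{u,v,w} is {-2187*u^2/16 + u*v^3 - 81*u*v^2/8 - 729*u*v/8 - 27*v^3/8 - 243*v^2/16, 729*u^2/2 + 27*u*v^2 + 243*u*v + v^4 + 9*v^3 + 81*v^2/2, u^3 - 9*u^2/8 - 5*u*v^2/12 - 3*u*v/4 - 11*v^3/108 - v^2/8, u^2*v + 9*u^2/8 + 3*u*v^2/4 + 3*u*v/4 + 5*v^3/36 + v^2/8, w}; counting standard monomials gives mu = 8. Corank 2; j^3 = (3*u + v)^3 is a perfect cube, so E-series; the 5-jet and mu = 8 give E_8.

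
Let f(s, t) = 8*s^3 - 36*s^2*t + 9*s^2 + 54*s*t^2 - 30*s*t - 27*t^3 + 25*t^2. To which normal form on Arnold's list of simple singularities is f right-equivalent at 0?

A_{2}

The Hessian of f at 0 has rank 1. Corank 1: A-series; mu = 2 gives A_2.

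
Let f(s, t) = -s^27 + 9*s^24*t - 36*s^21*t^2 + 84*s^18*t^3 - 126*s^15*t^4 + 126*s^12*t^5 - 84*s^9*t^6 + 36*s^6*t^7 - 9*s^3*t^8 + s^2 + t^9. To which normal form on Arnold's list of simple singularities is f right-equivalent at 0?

The Hessian of f at 0 is [[2, 0], [0, 0]] with rank 1, so corank 1. A Groebner basis of the Jacobian ideal J(f) in C{s,t} is {t^8, s}; counting standard monomials gives mu = 8. Corank 1: A-series; mu = 8 gives A_8.

A_8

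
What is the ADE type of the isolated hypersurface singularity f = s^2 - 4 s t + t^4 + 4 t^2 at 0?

A3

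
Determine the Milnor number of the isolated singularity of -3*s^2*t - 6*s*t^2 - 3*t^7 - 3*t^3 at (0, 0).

The Hessian of f at 0 has rank 0. Corank 2; j^3 = -3*t*(s + t)^2 has shape L^2 M (L != M), so D-series; mu = 8 gives D_8.

8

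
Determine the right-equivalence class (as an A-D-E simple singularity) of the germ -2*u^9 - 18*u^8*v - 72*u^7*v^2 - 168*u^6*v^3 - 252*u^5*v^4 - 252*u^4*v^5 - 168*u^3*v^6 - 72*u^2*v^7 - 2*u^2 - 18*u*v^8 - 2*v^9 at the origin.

The Hessian of f at 0 has rank 1. Corank 1: A-series; mu = 8 gives A_8.

A_{8}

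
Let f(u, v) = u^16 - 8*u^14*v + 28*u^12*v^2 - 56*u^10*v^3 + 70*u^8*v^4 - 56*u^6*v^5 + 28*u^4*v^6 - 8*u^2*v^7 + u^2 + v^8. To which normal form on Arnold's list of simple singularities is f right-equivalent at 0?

A7

The Hessian of f at 0 is [[2, 0], [0, 0]] with rank 1, so corank 1. A Groebner basis of the Jacobian ideal J(f) in C{u,v} is {v^7, u}; counting standard monomials gives mu = 7. Corank 1: A-series; mu = 7 gives A_7.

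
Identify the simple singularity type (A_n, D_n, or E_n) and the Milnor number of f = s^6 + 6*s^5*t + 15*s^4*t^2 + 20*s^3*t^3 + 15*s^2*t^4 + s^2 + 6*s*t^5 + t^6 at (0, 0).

Type A_5, Milnor number mu = 5.

The Hessian of f at 0 has rank 1. Corank 1: A-series; mu = 5 gives A_5.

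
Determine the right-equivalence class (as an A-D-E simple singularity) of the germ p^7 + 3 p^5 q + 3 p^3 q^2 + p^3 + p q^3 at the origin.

E_{7}

The Hessian of f at 0 is [[0, 0], [0, 0]] with rank 0, so corank 2. A Groebner basis of the Jacobian ideal J(f) in C{p,q} is {p^3, p*q^2, 3*p^2 + q^3}; counting standard monomials gives mu = 7. Corank 2; j^3 = p^3 is a perfect cube, so E-series; the 4-jet and mu = 7 give E_7.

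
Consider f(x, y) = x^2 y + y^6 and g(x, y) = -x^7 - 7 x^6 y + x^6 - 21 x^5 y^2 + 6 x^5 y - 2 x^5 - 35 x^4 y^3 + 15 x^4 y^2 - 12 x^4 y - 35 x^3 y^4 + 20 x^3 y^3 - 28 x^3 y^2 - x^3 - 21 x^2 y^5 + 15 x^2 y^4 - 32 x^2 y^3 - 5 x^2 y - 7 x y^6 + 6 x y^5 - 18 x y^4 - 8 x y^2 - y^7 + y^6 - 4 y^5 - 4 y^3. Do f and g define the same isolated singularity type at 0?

Yes.

The Hessian of f at 0 is [[0, 0], [0, 0]] with rank 0, so corank 2. A Groebner basis of the Jacobian ideal J(f) in C{x,y} is {x^2/6 + y^5, x^3, x*y}; counting standard monomials gives mu = 7. Corank 2; j^3 = x^2*y has shape L^2 M (L != M), so D-series; mu = 7 gives D_7. The Hessian of g at 0 is [[0, 0], [0, 0]] with rank 0, so corank 2. A Groebner basis of the Jacobian ideal J(g) in C{x,y} is {x^2 + 3*x*y + y^4 + 2*y^2, x^3 + 2*x^2 + 8*x*y + 8*y^3 + 8*y^2, x^2*y - 2*x^2/3 - 8*x*y/3 - 4*y^3 - 8*y^2/3, x^2/6 + x*y^2 + 2*x*y/3 + 2*y^3 + 2*y^2/3}; counting standard monomials gives mu = 7. Corank 2; j^3 = -(x + y)*(x + 2*y)^2 has shape L^2 M (L != M), so D-series; mu = 7 gives D_7. Both have type D_7, hence right-equivalent.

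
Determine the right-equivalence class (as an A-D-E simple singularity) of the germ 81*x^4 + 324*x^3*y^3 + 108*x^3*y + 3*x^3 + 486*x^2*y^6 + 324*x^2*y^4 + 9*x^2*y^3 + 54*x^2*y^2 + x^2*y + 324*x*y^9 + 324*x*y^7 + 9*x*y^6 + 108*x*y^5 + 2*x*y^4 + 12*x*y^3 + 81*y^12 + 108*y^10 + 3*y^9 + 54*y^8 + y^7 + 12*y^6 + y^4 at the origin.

D5

The Hessian of f at 0 has rank 0. Corank 2; j^3 = x^2*(3*x + y) has shape L^2 M (L != M), so D-series; mu = 5 gives D_5.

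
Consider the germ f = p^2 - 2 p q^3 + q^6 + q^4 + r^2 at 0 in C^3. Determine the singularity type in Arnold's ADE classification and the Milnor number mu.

The Hessian of f at 0 has rank 2. Corank 1: A-series; mu = 3 gives A_3.

Type A3, Milnor number mu = 3.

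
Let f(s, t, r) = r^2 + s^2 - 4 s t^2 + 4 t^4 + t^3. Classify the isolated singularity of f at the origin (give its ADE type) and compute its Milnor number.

Type A2, Milnor number mu = 2.

The Hessian of f at 0 has rank 2. Corank 1: A-series; mu = 2 gives A_2.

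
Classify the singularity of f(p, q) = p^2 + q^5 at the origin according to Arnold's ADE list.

A_4

The Hessian of f at 0 is [[2, 0], [0, 0]] with rank 1, so corank 1. A Groebner basis of the Jacobian ideal J(f) in C{p,q} is {q^4, p}; counting standard monomials gives mu = 4. Corank 1: A-series; mu = 4 gives A_4.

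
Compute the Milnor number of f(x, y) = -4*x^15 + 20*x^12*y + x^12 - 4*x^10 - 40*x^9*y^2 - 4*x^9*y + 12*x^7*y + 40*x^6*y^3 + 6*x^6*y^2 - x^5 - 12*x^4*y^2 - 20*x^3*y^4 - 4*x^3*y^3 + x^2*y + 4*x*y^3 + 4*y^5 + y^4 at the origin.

5

The Hessian of f at 0 is [[0, 0], [0, 0]] with rank 0, so corank 2. A Groebner basis of the Jacobian ideal J(f) in C{x,y} is {x*y^2, x*y/2 + y^3, x^2 - 2*x*y}; counting standard monomials gives mu = 5. Corank 2; j^3 = x^2*y has shape L^2 M (L != M), so D-series; mu = 5 gives D_5.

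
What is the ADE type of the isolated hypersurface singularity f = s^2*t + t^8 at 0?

The Hessian of f at 0 is [[0, 0], [0, 0]] with rank 0, so corank 2. A Groebner basis of the Jacobian ideal J(f) in C{s,t} is {s^2/8 + t^7, s^3, s*t}; counting standard monomials gives mu = 9. Corank 2; j^3 = s^2*t has shape L^2 M (L != M), so D-series; mu = 9 gives D_9.

D_9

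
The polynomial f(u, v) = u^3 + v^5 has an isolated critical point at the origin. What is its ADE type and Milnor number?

The Hessian of f at 0 is [[0, 0], [0, 0]] with rank 0, so corank 2. A Groebner basis of the Jacobian ideal J(f) in C{u,v} is {v^4, u^2}; counting standard monomials gives mu = 8. Corank 2; j^3 = u^3 is a perfect cube, so E-series; the 5-jet and mu = 8 give E_8.

Type E8, Milnor number mu = 8.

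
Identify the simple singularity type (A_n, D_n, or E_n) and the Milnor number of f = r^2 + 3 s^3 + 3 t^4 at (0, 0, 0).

The Hessian of f at 0 is [[0, 0, 0], [0, 0, 0], [0, 0, 2]] with rank 1, so corank 2. A Groebner basis of the Jacobian ideal J(f) in C{s,t,r} is {t^3, s^2, r}; counting standard monomials gives mu = 6. Corank 2; j^3 = 3*s^3 is a perfect cube, so E-series; the 4-jet and mu = 6 give E_6.

Type E_{6}, Milnor number mu = 6.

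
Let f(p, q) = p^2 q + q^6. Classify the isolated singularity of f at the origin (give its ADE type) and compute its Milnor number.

Type D_7, Milnor number mu = 7.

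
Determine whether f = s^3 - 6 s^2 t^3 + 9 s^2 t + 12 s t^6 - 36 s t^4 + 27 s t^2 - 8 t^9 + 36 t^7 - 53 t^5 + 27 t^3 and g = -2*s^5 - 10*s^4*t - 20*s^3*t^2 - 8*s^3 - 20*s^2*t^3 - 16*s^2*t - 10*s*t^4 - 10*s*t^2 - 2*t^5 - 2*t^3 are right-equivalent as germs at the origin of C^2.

No.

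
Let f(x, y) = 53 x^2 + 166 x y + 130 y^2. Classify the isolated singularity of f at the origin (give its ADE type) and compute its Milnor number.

Type A_{1}, Milnor number mu = 1.

The Hessian of f at 0 is [[106, 166], [166, 260]] with rank 2, so corank 0. A Groebner basis of the Jacobian ideal J(f) in C{x,y} is {x, y}; counting standard monomials gives mu = 1. Corank 0: nondegenerate Morse point, so A_1.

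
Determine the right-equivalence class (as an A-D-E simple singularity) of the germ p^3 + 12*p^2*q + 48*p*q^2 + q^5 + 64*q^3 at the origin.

E_8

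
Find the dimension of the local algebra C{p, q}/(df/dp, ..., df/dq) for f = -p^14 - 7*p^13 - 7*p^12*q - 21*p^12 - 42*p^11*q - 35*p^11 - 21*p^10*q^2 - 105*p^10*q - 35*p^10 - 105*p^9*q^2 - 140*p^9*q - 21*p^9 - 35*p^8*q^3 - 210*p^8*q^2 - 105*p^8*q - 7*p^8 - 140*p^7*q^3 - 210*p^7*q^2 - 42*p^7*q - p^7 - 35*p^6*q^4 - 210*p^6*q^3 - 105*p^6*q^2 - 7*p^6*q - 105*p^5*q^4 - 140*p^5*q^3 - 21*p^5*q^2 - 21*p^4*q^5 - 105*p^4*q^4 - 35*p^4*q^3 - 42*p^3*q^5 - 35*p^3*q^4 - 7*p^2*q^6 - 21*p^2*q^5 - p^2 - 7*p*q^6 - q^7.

The Hessian of f at 0 is [[-2, 0], [0, 0]] with rank 1, so corank 1. A Groebner basis of the Jacobian ideal J(f) in C{p,q} is {q^6, p}; counting standard monomials gives mu = 6. Corank 1: A-series; mu = 6 gives A_6.

6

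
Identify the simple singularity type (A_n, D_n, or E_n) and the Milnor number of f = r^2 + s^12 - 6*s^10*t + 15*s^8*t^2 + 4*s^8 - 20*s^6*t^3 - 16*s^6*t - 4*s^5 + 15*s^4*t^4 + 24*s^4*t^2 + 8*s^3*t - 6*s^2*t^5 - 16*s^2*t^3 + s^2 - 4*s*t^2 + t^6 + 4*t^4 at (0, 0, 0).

The Hessian of f at 0 is [[2, 0, 0], [0, 0, 0], [0, 0, 2]] with rank 2, so corank 1. A Groebner basis of the Jacobian ideal J(f) in C{s,t,r} is {s^3, s^2*t, -s/2 + t^2, r}; counting standard monomials gives mu = 5. Corank 1: A-series; mu = 5 gives A_5.

Type A5, Milnor number mu = 5.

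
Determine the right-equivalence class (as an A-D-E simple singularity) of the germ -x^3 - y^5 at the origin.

The Hessian of f at 0 is [[0, 0], [0, 0]] with rank 0, so corank 2. A Groebner basis of the Jacobian ideal J(f) in C{x,y} is {y^4, x^2}; counting standard monomials gives mu = 8. Corank 2; j^3 = -x^3 is a perfect cube, so E-series; the 5-jet and mu = 8 give E_8.

E8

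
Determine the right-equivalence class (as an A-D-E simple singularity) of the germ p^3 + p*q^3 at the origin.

E7

The Hessian of f at 0 is [[0, 0], [0, 0]] with rank 0, so corank 2. A Groebner basis of the Jacobian ideal J(f) in C{p,q} is {p^3, p*q^2, 3*p^2 + q^3}; counting standard monomials gives mu = 7. Corank 2; j^3 = p^3 is a perfect cube, so E-series; the 4-jet and mu = 7 give E_7.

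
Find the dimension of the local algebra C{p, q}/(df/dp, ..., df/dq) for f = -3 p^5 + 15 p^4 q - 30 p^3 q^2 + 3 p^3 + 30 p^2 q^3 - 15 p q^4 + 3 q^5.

8

The Hessian of f at 0 has rank 0. Corank 2; j^3 = 3*p^3 is a perfect cube, so E-series; the 5-jet and mu = 8 give E_8.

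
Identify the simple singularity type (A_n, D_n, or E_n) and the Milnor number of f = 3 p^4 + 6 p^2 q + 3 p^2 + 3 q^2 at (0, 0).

Type A1, Milnor number mu = 1.

The Hessian of f at 0 has rank 2. Corank 0: nondegenerate Morse point, so A_1.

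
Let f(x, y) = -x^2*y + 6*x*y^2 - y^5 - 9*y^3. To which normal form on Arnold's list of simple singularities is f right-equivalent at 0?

The Hessian of f at 0 is [[0, 0], [0, 0]] with rank 0, so corank 2. A Groebner basis of the Jacobian ideal J(f) in C{x,y} is {x^2/5 + y^4 - 9*y^2/5, x^3 - 27*y^3, x*y - 3*y^2}; counting standard monomials gives mu = 6. Corank 2; j^3 = -y*(x - 3*y)^2 has shape L^2 M (L != M), so D-series; mu = 6 gives D_6.

D_{6}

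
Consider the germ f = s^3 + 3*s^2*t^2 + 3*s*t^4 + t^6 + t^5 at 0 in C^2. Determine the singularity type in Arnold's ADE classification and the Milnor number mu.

Type E_8, Milnor number mu = 8.

The Hessian of f at 0 has rank 0. Corank 2; j^3 = s^3 is a perfect cube, so E-series; the 5-jet and mu = 8 give E_8.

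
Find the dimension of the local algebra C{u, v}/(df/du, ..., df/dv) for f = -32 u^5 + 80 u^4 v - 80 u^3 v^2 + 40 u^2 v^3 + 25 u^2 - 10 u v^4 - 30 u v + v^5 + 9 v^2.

The Hessian of f at 0 has rank 1. Corank 1: A-series; mu = 4 gives A_4.

4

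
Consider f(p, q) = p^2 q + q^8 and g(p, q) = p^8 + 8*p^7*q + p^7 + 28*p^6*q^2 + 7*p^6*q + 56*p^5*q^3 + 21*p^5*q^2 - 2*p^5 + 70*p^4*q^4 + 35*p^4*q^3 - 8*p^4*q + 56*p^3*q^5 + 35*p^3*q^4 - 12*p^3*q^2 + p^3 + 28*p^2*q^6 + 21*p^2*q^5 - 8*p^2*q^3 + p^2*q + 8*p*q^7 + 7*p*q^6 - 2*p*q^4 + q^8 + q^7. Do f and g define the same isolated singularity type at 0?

The Hessian of f at 0 has rank 0. Corank 2; j^3 = p^2*q has shape L^2 M (L != M), so D-series; mu = 9 gives D_9. The Hessian of g at 0 has rank 0. Corank 2; j^3 = p^2*(p + q) has shape L^2 M (L != M), so D-series; mu = 9 gives D_9. Both have type D_9, hence right-equivalent.

Yes.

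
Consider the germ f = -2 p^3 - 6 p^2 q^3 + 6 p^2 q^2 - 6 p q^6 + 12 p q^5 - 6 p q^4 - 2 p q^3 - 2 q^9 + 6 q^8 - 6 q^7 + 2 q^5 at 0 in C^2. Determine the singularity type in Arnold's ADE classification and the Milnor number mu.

The Hessian of f at 0 has rank 0. Corank 2; j^3 = -2*p^3 is a perfect cube, so E-series; the 4-jet and mu = 7 give E_7.

Type E_{7}, Milnor number mu = 7.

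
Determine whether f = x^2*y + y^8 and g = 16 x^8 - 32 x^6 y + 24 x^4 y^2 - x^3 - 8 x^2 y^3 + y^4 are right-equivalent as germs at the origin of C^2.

No.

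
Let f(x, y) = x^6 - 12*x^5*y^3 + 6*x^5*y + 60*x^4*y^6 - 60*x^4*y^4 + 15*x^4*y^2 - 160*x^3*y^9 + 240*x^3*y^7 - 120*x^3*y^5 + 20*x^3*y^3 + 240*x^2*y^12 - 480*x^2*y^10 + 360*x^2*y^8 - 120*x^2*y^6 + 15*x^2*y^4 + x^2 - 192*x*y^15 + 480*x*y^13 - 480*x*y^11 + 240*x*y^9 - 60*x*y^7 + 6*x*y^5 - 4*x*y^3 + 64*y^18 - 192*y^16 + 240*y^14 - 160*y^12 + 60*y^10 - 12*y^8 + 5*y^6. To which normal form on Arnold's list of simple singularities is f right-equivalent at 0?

A5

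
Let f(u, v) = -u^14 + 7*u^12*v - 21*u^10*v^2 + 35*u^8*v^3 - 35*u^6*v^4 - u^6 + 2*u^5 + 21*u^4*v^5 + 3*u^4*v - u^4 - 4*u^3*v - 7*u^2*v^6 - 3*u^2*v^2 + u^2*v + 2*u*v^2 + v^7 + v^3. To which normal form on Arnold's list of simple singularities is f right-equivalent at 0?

D_8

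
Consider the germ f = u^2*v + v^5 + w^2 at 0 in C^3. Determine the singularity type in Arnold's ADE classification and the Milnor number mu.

The Hessian of f at 0 has rank 1. Corank 2; j^3 = u^2*v has shape L^2 M (L != M), so D-series; mu = 6 gives D_6.

Type D6, Milnor number mu = 6.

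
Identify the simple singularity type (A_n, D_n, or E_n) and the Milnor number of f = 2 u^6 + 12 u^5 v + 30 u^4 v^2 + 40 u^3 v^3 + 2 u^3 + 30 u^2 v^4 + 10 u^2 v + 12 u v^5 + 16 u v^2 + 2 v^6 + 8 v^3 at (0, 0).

Type D7, Milnor number mu = 7.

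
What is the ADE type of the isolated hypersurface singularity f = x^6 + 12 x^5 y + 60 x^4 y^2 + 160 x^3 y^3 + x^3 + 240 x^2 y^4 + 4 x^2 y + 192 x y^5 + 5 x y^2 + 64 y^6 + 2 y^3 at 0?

D_7

The Hessian of f at 0 has rank 0. Corank 2; j^3 = (x + y)^2*(x + 2*y) has shape L^2 M (L != M), so D-series; mu = 7 gives D_7.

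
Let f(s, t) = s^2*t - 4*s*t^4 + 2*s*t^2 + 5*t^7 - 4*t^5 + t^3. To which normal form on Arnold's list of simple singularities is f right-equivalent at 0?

D_{8}

The Hessian of f at 0 has rank 0. Corank 2; j^3 = t*(s + t)^2 has shape L^2 M (L != M), so D-series; mu = 8 gives D_8.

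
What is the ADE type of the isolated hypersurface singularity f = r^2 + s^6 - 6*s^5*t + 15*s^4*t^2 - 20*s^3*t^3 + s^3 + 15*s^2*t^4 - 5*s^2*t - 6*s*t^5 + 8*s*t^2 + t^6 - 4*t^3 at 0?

D7

The Hessian of f at 0 is [[0, 0, 0], [0, 0, 0], [0, 0, 2]] with rank 1, so corank 2. A Groebner basis of the Jacobian ideal J(f) in C{s,t,r} is {-s*t/6 + t^5 + t^2/3, s*t^2 - 2*t^3, s^2 - 3*s*t + 2*t^2, r}; counting standard monomials gives mu = 7. Corank 2; j^3 = (s - 2*t)^2*(s - t) has shape L^2 M (L != M), so D-series; mu = 7 gives D_7.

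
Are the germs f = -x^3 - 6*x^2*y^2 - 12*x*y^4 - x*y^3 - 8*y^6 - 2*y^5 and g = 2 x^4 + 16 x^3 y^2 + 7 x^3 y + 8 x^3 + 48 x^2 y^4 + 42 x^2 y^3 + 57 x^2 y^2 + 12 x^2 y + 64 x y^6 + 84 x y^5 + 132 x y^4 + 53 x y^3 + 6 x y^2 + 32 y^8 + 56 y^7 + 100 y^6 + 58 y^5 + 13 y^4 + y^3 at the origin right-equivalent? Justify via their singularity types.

Yes.

The Hessian of f at 0 has rank 0. Corank 2; j^3 = -x^3 is a perfect cube, so E-series; the 4-jet and mu = 7 give E_7. The Hessian of g at 0 has rank 0. Corank 2; j^3 = (2*x + y)^3 is a perfect cube, so E-series; the 4-jet and mu = 7 give E_7. Both have type E_7, hence right-equivalent.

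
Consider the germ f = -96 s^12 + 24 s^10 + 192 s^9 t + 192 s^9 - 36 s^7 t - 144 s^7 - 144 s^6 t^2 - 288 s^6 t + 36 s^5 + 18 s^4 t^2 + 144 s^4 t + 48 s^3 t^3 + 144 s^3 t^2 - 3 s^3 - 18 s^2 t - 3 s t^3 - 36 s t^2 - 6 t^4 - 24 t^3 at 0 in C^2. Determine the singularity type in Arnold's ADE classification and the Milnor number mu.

The Hessian of f at 0 is [[0, 0], [0, 0]] with rank 0, so corank 2. A Groebner basis of the Jacobian ideal J(f) in C{s,t} is {s^3 + 6*s^2*t + 48*s^2 + 192*s*t + 192*t^2, -6*s^2 + s*t^2 - 24*s*t - 24*t^2, 3*s^2 + 12*s*t + t^3 + 12*t^2}; counting standard monomials gives mu = 7. Corank 2; j^3 = -3*(s + 2*t)^3 is a perfect cube, so E-series; the 4-jet and mu = 7 give E_7.

Type E_7, Milnor number mu = 7.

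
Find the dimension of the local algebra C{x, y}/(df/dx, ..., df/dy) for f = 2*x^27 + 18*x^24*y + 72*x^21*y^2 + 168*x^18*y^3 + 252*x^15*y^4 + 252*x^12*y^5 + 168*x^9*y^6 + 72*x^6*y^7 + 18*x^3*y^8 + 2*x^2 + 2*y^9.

8

The Hessian of f at 0 has rank 1. Corank 1: A-series; mu = 8 gives A_8.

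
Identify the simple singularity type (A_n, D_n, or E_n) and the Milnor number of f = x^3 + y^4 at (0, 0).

The Hessian of f at 0 has rank 0. Corank 2; j^3 = x^3 is a perfect cube, so E-series; the 4-jet and mu = 6 give E_6.

Type E_{6}, Milnor number mu = 6.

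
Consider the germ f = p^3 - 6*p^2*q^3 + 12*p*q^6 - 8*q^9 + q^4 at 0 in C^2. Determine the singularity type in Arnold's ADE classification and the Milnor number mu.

Type E_6, Milnor number mu = 6.

The Hessian of f at 0 is [[0, 0], [0, 0]] with rank 0, so corank 2. A Groebner basis of the Jacobian ideal J(f) in C{p,q} is {q^3, p^2}; counting standard monomials gives mu = 6. Corank 2; j^3 = p^3 is a perfect cube, so E-series; the 4-jet and mu = 6 give E_6.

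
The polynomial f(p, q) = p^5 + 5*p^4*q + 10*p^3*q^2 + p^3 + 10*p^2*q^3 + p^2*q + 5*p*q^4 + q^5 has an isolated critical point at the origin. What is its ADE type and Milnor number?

The Hessian of f at 0 is [[0, 0], [0, 0]] with rank 0, so corank 2. A Groebner basis of the Jacobian ideal J(f) in C{p,q} is {-p*q/5 + q^4, p*q^2, p^2 + p*q}; counting standard monomials gives mu = 6. Corank 2; j^3 = p^2*(p + q) has shape L^2 M (L != M), so D-series; mu = 6 gives D_6.

Type D_{6}, Milnor number mu = 6.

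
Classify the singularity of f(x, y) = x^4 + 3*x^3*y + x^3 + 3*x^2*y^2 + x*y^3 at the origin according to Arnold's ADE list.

The Hessian of f at 0 is [[0, 0], [0, 0]] with rank 0, so corank 2. A Groebner basis of the Jacobian ideal J(f) in C{x,y} is {3*x^2 + y^4 + y^3, x^3, x^2*y - x^2 - y^3/3, 2*x^2 + x*y^2 + 2*y^3/3}; counting standard monomials gives mu = 7. Corank 2; j^3 = x^3 is a perfect cube, so E-series; the 4-jet and mu = 7 give E_7.

E_7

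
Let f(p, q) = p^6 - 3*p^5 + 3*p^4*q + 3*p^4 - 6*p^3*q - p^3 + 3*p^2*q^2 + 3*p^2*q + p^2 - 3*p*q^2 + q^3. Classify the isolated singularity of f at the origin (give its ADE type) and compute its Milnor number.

The Hessian of f at 0 has rank 1. Corank 1: A-series; mu = 2 gives A_2.

Type A_{2}, Milnor number mu = 2.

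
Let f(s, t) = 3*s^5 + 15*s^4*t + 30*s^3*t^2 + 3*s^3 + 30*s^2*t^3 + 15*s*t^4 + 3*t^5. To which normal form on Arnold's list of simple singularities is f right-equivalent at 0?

The Hessian of f at 0 is [[0, 0], [0, 0]] with rank 0, so corank 2. A Groebner basis of the Jacobian ideal J(f) in C{s,t} is {t^5, s*t^3 + t^4/4, s^2}; counting standard monomials gives mu = 8. Corank 2; j^3 = 3*s^3 is a perfect cube, so E-series; the 5-jet and mu = 8 give E_8.

E_8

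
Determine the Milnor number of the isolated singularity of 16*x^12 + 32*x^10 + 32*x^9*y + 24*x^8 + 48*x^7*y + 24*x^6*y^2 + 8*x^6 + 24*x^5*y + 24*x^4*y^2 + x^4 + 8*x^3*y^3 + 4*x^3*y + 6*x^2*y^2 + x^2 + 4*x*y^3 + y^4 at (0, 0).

The Hessian of f at 0 has rank 1. Corank 1: A-series; mu = 3 gives A_3.

3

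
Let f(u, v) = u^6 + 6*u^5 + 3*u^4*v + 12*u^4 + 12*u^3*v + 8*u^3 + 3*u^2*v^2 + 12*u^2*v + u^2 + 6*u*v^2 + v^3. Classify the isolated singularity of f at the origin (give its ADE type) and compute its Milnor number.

Type A_{2}, Milnor number mu = 2.

The Hessian of f at 0 is [[2, 0], [0, 0]] with rank 1, so corank 1. A Groebner basis of the Jacobian ideal J(f) in C{u,v} is {v^2, u}; counting standard monomials gives mu = 2. Corank 1: A-series; mu = 2 gives A_2.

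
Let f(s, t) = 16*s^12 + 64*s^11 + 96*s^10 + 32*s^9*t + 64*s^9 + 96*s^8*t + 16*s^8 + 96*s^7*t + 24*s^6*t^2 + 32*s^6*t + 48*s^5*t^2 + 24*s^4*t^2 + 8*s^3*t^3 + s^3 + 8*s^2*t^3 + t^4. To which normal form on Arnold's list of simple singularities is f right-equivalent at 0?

E_6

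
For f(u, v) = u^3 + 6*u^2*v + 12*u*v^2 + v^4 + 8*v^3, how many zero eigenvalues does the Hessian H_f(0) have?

2

Hessian at 0 has rank 0.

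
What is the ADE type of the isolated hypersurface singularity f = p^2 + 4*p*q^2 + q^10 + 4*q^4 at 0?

The Hessian of f at 0 is [[2, 0], [0, 0]] with rank 1, so corank 1. A Groebner basis of the Jacobian ideal J(f) in C{p,q} is {p^5, p^4*q, p/2 + q^2}; counting standard monomials gives mu = 9. Corank 1: A-series; mu = 9 gives A_9.

A_9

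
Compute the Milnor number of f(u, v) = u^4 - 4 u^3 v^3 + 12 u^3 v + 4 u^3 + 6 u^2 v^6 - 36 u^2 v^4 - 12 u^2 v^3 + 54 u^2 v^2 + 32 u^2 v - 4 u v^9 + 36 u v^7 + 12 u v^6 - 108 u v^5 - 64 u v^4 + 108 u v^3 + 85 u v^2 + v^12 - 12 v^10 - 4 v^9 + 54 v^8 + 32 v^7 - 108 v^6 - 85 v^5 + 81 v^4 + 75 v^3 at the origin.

5

The Hessian of f at 0 has rank 0. Corank 2; j^3 = (u + 3*v)*(2*u + 5*v)^2 has shape L^2 M (L != M), so D-series; mu = 5 gives D_5.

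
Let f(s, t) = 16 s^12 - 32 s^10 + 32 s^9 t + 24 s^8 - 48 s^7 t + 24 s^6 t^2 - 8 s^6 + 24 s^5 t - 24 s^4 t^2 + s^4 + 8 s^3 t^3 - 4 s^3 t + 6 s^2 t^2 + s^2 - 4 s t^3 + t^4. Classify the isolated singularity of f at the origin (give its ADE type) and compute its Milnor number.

Type A_3, Milnor number mu = 3.

The Hessian of f at 0 is [[2, 0], [0, 0]] with rank 1, so corank 1. A Groebner basis of the Jacobian ideal J(f) in C{s,t} is {t^3, s}; counting standard monomials gives mu = 3. Corank 1: A-series; mu = 3 gives A_3.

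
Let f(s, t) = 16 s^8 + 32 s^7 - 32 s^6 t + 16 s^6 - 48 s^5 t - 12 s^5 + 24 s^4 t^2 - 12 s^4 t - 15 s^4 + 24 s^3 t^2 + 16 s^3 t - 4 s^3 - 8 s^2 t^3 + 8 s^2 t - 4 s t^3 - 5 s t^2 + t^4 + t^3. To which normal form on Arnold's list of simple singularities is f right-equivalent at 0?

The Hessian of f at 0 has rank 0. Corank 2; j^3 = -(s - t)*(2*s - t)^2 has shape L^2 M (L != M), so D-series; mu = 5 gives D_5.

D_{5}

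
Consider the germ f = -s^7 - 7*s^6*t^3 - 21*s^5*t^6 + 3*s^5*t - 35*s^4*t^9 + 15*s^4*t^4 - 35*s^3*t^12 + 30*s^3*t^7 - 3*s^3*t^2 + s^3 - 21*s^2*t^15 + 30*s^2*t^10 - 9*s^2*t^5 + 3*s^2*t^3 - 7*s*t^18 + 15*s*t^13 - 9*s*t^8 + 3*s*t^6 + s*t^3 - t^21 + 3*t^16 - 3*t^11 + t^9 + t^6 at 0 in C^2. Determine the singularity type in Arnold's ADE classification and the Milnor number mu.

The Hessian of f at 0 has rank 0. Corank 2; j^3 = s^3 is a perfect cube, so E-series; the 4-jet and mu = 7 give E_7.

Type E7, Milnor number mu = 7.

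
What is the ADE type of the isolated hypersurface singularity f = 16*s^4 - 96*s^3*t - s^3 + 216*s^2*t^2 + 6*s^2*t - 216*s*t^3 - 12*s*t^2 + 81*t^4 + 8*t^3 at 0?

E6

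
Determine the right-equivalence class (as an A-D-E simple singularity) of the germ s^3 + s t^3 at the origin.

The Hessian of f at 0 has rank 0. Corank 2; j^3 = s^3 is a perfect cube, so E-series; the 4-jet and mu = 7 give E_7.

E_{7}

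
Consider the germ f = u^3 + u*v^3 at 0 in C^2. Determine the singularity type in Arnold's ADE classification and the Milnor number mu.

Type E_{7}, Milnor number mu = 7.

The Hessian of f at 0 is [[0, 0], [0, 0]] with rank 0, so corank 2. A Groebner basis of the Jacobian ideal J(f) in C{u,v} is {u^3, u*v^2, 3*u^2 + v^3}; counting standard monomials gives mu = 7. Corank 2; j^3 = u^3 is a perfect cube, so E-series; the 4-jet and mu = 7 give E_7.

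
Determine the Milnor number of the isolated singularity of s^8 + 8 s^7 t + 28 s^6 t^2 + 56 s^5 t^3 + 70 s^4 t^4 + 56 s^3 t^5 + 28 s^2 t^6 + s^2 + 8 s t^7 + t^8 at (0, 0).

7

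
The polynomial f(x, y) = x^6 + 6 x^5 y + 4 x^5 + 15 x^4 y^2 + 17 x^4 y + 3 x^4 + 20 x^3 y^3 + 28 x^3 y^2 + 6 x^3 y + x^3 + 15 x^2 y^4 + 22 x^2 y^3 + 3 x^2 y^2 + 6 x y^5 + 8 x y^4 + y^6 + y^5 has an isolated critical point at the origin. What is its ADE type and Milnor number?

The Hessian of f at 0 has rank 0. Corank 2; j^3 = x^3 is a perfect cube, so E-series; the 5-jet and mu = 8 give E_8.

Type E_8, Milnor number mu = 8.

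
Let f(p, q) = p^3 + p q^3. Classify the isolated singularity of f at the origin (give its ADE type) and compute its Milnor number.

The Hessian of f at 0 has rank 0. Corank 2; j^3 = p^3 is a perfect cube, so E-series; the 4-jet and mu = 7 give E_7.

Type E_{7}, Milnor number mu = 7.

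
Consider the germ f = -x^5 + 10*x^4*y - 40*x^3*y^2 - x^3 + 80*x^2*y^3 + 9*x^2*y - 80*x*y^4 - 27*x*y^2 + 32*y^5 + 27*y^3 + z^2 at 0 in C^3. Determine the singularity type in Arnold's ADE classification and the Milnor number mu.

The Hessian of f at 0 has rank 1. Corank 2; j^3 = -(x - 3*y)^3 is a perfect cube, so E-series; the 5-jet and mu = 8 give E_8.

Type E_8, Milnor number mu = 8.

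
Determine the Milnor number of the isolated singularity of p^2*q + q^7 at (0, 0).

8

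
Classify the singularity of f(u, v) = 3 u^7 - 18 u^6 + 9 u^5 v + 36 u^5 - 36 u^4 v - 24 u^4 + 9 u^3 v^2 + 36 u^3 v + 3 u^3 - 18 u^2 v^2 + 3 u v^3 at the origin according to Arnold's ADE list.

E_7

The Hessian of f at 0 has rank 0. Corank 2; j^3 = 3*u^3 is a perfect cube, so E-series; the 4-jet and mu = 7 give E_7.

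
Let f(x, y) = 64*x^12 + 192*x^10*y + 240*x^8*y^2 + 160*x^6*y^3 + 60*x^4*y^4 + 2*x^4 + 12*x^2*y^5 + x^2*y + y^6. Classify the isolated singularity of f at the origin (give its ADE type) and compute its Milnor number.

The Hessian of f at 0 is [[0, 0], [0, 0]] with rank 0, so corank 2. A Groebner basis of the Jacobian ideal J(f) in C{x,y} is {x^2/6 + y^5, x^3, x*y}; counting standard monomials gives mu = 7. Corank 2; j^3 = x^2*y has shape L^2 M (L != M), so D-series; mu = 7 gives D_7.

Type D_7, Milnor number mu = 7.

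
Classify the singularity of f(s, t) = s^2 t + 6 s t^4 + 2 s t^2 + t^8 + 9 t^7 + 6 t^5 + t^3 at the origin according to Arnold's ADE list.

The Hessian of f at 0 has rank 0. Corank 2; j^3 = t*(s + t)^2 has shape L^2 M (L != M), so D-series; mu = 9 gives D_9.

D_{9}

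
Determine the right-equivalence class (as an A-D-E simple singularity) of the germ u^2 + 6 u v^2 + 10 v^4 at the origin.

A_{3}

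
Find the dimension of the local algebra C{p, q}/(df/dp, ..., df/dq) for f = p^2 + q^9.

The Hessian of f at 0 has rank 1. Corank 1: A-series; mu = 8 gives A_8.

8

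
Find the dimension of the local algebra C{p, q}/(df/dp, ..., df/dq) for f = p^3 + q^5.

8

The Hessian of f at 0 is [[0, 0], [0, 0]] with rank 0, so corank 2. A Groebner basis of the Jacobian ideal J(f) in C{p,q} is {q^4, p^2}; counting standard monomials gives mu = 8. Corank 2; j^3 = p^3 is a perfect cube, so E-series; the 5-jet and mu = 8 give E_8.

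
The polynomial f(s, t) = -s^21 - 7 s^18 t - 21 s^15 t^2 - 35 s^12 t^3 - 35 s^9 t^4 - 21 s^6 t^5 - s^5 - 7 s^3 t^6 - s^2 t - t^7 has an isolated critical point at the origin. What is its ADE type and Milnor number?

The Hessian of f at 0 has rank 0. Corank 2; j^3 = -s^2*t has shape L^2 M (L != M), so D-series; mu = 8 gives D_8.

Type D_8, Milnor number mu = 8.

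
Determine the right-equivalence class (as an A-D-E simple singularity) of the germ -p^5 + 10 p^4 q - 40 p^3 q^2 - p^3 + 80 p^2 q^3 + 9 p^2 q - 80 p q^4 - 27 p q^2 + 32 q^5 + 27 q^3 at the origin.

The Hessian of f at 0 has rank 0. Corank 2; j^3 = -(p - 3*q)^3 is a perfect cube, so E-series; the 5-jet and mu = 8 give E_8.

E_{8}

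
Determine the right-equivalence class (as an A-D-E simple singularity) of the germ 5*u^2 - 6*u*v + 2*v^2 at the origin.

The Hessian of f at 0 has rank 2. Corank 0: nondegenerate Morse point, so A_1.

A1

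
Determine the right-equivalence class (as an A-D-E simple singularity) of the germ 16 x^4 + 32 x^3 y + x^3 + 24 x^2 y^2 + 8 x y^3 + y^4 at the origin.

E6

The Hessian of f at 0 has rank 0. Corank 2; j^3 = x^3 is a perfect cube, so E-series; the 4-jet and mu = 6 give E_6.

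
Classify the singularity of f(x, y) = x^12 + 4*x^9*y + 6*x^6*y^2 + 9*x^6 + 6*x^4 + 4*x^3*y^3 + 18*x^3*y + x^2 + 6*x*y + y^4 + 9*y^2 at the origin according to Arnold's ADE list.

A_3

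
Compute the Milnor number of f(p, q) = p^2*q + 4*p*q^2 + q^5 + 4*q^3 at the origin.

The Hessian of f at 0 has rank 0. Corank 2; j^3 = q*(p + 2*q)^2 has shape L^2 M (L != M), so D-series; mu = 6 gives D_6.

6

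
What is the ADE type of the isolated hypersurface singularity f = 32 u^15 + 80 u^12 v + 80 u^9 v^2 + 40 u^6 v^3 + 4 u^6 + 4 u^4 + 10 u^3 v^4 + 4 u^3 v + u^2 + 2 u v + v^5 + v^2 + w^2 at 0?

The Hessian of f at 0 has rank 2. Corank 1: A-series; mu = 4 gives A_4.

A_4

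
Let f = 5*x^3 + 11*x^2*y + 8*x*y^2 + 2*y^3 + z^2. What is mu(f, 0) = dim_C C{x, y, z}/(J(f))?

4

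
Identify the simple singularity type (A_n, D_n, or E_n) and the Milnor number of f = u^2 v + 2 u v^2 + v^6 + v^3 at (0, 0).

Type D7, Milnor number mu = 7.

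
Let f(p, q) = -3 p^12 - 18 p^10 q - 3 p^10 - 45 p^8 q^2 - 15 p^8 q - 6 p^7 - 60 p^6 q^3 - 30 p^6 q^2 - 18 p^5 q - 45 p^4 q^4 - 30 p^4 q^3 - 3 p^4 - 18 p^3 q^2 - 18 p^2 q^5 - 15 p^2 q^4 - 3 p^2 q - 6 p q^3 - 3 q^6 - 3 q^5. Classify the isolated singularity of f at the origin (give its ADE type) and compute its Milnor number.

Type D_{7}, Milnor number mu = 7.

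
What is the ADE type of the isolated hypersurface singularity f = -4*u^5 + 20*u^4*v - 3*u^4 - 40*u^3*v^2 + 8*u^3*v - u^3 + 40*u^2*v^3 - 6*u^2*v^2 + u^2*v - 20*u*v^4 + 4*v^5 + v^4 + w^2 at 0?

The Hessian of f at 0 has rank 1. Corank 2; j^3 = -u^2*(u - v) has shape L^2 M (L != M), so D-series; mu = 5 gives D_5.

D_{5}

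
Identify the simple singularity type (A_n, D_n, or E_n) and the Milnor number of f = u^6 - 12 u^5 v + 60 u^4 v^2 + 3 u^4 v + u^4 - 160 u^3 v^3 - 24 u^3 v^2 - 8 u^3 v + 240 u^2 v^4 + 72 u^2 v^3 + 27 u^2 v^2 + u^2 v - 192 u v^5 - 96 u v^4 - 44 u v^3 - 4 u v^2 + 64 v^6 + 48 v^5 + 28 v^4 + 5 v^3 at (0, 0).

The Hessian of f at 0 has rank 0. Corank 2; j^3 = v*(u^2 - 4*u*v + 5*v^2) splits into three distinct lines over C (the quadratic factor has nonzero discriminant), so D_4.

Type D_4, Milnor number mu = 4.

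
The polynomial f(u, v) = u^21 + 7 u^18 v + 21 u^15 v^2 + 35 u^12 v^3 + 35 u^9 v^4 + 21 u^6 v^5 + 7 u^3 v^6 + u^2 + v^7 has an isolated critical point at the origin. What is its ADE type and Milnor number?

Type A_{6}, Milnor number mu = 6.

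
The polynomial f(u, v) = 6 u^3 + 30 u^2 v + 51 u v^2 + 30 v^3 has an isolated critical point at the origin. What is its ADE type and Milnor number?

Type D_{4}, Milnor number mu = 4.

The Hessian of f at 0 has rank 0. Corank 2; j^3 = 3*(u + 2*v)*(2*u^2 + 6*u*v + 5*v^2) splits into three distinct lines over C (the quadratic factor has nonzero discriminant), so D_4.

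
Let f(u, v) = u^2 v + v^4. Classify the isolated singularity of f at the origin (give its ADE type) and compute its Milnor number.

Type D_{5}, Milnor number mu = 5.

The Hessian of f at 0 has rank 0. Corank 2; j^3 = u^2*v has shape L^2 M (L != M), so D-series; mu = 5 gives D_5.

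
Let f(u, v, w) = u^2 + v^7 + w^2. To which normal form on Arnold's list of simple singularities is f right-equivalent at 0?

A6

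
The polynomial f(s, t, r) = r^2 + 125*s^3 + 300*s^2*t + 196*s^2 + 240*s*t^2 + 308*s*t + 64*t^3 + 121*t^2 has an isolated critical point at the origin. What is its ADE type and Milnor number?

Type A_{2}, Milnor number mu = 2.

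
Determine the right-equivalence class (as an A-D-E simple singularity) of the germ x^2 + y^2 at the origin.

A1

The Hessian of f at 0 is [[2, 0], [0, 2]] with rank 2, so corank 0. A Groebner basis of the Jacobian ideal J(f) in C{x,y} is {x, y}; counting standard monomials gives mu = 1. Corank 0: nondegenerate Morse point, so A_1.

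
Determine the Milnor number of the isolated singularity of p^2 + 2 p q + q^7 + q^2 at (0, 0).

6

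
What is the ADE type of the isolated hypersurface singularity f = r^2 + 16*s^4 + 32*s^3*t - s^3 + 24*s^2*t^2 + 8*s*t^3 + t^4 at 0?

E_{6}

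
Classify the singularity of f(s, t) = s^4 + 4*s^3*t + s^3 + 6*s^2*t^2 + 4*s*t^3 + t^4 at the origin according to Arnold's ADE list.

E6

The Hessian of f at 0 has rank 0. Corank 2; j^3 = s^3 is a perfect cube, so E-series; the 4-jet and mu = 6 give E_6.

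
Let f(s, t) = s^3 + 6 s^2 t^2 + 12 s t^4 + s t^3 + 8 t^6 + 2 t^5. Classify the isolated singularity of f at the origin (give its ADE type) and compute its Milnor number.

Type E_7, Milnor number mu = 7.

The Hessian of f at 0 is [[0, 0], [0, 0]] with rank 0, so corank 2. A Groebner basis of the Jacobian ideal J(f) in C{s,t} is {-s^2/4 + t^4 - t^3/12, s^3, s^2*t + s^2/12 + t^3/36, s^2/2 + s*t^2 + t^3/6}; counting standard monomials gives mu = 7. Corank 2; j^3 = s^3 is a perfect cube, so E-series; the 4-jet and mu = 7 give E_7.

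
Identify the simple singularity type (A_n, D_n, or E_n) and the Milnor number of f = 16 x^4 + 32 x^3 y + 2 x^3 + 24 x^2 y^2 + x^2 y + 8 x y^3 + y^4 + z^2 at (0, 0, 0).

Type D_{5}, Milnor number mu = 5.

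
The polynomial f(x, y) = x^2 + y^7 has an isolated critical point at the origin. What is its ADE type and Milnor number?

The Hessian of f at 0 is [[2, 0], [0, 0]] with rank 1, so corank 1. A Groebner basis of the Jacobian ideal J(f) in C{x,y} is {y^6, x}; counting standard monomials gives mu = 6. Corank 1: A-series; mu = 6 gives A_6.

Type A_6, Milnor number mu = 6.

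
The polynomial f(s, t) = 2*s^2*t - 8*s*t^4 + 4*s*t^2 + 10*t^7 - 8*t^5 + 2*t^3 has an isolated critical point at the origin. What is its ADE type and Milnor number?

Type D8, Milnor number mu = 8.

The Hessian of f at 0 has rank 0. Corank 2; j^3 = 2*t*(s + t)^2 has shape L^2 M (L != M), so D-series; mu = 8 gives D_8.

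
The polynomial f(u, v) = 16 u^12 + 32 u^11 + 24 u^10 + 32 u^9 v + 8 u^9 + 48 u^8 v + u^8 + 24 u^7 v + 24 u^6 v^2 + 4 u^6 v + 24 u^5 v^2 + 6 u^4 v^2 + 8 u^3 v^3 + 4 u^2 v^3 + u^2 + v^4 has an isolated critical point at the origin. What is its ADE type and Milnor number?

Type A_3, Milnor number mu = 3.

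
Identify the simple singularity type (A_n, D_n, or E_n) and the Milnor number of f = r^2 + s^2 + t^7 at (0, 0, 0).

Type A6, Milnor number mu = 6.

The Hessian of f at 0 has rank 2. Corank 1: A-series; mu = 6 gives A_6.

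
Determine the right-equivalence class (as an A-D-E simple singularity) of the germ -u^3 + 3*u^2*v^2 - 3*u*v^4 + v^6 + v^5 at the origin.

E_8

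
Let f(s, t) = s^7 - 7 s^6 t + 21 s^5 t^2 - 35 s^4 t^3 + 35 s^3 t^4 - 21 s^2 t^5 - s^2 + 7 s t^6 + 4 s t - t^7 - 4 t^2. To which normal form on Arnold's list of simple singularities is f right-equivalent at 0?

A_6

The Hessian of f at 0 has rank 1. Corank 1: A-series; mu = 6 gives A_6.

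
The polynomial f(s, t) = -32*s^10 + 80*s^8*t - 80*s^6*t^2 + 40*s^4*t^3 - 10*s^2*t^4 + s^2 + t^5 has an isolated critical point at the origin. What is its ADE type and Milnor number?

The Hessian of f at 0 has rank 1. Corank 1: A-series; mu = 4 gives A_4.

Type A4, Milnor number mu = 4.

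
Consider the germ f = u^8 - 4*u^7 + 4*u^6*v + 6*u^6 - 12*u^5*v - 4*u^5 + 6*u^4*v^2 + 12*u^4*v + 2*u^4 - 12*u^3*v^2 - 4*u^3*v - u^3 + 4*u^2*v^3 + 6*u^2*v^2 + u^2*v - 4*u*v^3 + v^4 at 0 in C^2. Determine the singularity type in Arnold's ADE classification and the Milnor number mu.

Type D5, Milnor number mu = 5.

The Hessian of f at 0 is [[0, 0], [0, 0]] with rank 0, so corank 2. A Groebner basis of the Jacobian ideal J(f) in C{u,v} is {u*v^2, u*v/4 + v^3, u^2 - u*v}; counting standard monomials gives mu = 5. Corank 2; j^3 = -u^2*(u - v) has shape L^2 M (L != M), so D-series; mu = 5 gives D_5.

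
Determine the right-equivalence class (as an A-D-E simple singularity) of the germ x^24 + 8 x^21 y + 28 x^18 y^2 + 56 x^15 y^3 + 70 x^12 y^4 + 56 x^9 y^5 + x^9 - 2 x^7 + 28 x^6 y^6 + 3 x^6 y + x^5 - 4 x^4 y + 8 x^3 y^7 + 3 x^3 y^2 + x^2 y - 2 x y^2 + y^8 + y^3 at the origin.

D_{9}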